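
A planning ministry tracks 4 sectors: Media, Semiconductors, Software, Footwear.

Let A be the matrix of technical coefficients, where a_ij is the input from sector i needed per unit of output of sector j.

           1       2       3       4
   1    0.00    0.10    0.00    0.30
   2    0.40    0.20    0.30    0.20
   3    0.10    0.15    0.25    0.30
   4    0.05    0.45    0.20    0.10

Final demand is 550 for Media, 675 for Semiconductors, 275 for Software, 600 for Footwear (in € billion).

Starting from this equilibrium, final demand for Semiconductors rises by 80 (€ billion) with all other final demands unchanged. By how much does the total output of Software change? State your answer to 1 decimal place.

Δx_3 = 94.4

I − A =
  [   1.00    -0.10     0.00    -0.30]
  [  -0.40     0.80    -0.30    -0.20]
  [  -0.10    -0.15     0.75    -0.30]
  [  -0.05    -0.45    -0.20     0.90]
Compute the cofactors C_ij = (−1)^(i+j)·(3×3 minor ij) of I−A; the adjugate is their transpose:
adj(I−A) = Cᵀ =
  [ 0.33750   0.17175   0.11950   0.19050]
  [ 0.28900   0.59775   0.32950   0.33900]
  [ 0.18450   0.29175   0.52700   0.30200]
  [ 0.20425   0.37325   0.28850   0.52200]
det(I−A) = Σ_j (I−A)_1j·C_1j = (1.00)(0.33750) + (-0.10)(0.28900) + (0.00)(0.18450) + (-0.30)(0.20425) = 0.247325
(I − A)⁻¹ = adj(I−A) / det(I−A) ≈
  [   1.3646     0.6944     0.4832     0.7702]
  [   1.1685     2.4169     1.3323     1.3707]
  [   0.7460     1.1796     2.1308     1.2211]
  [   0.8258     1.5091     1.1665     2.1106]
Δx = (I − A)⁻¹ Δd with Δd having +80 in the Semiconductors component and 0 elsewhere.
So Δx_3 = L_32 · (+80), where L_32 = adj(I−A)_32 / det(I−A) = 0.29175 / 0.247325.
Δx_3 = 0.29175 × (+80) / 0.247325 = 23.34 / 0.247325 ≈ 94.4.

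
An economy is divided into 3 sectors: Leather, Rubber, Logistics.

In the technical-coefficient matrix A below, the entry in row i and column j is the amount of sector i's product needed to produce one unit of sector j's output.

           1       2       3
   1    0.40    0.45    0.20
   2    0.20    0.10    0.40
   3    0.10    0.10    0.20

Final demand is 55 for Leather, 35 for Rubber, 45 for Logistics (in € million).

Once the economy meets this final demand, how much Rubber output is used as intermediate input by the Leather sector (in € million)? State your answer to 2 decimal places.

I − A =
  [   0.60    -0.45    -0.20]
  [  -0.20     0.90    -0.40]
  [  -0.10    -0.10     0.80]
Cofactors of I−A, C_ij = (−1)^(i+j)·(minor ij) (rows/columns in the sector order above):
  C_11 = (0.90)(0.80) − (-0.40)(-0.10) = 0.6800
  C_12 = −[(-0.20)(0.80) − (-0.40)(-0.10)] = 0.2000
  C_13 = (-0.20)(-0.10) − (0.90)(-0.10) = 0.1100
  C_21 = −[(-0.45)(0.80) − (-0.20)(-0.10)] = 0.3800
  C_22 = (0.60)(0.80) − (-0.20)(-0.10) = 0.4600
  C_23 = −[(0.60)(-0.10) − (-0.45)(-0.10)] = 0.1050
  C_31 = (-0.45)(-0.40) − (-0.20)(0.90) = 0.3600
  C_32 = −[(0.60)(-0.40) − (-0.20)(-0.20)] = 0.2800
  C_33 = (0.60)(0.90) − (-0.45)(-0.20) = 0.4500
det(I−A) = Σ_j (I−A)_1j·C_1j = (0.60)(0.6800) + (-0.45)(0.2000) + (-0.20)(0.1100) = 0.2960
adj(I−A) = Cᵀ =
  [ 0.6800   0.3800   0.3600]
  [ 0.2000   0.4600   0.2800]
  [ 0.1100   0.1050   0.4500]
(I − A)⁻¹ = adj(I−A) / det(I−A) ≈
  [   2.2973     1.2838     1.2162]
  [   0.6757     1.5541     0.9459]
  [   0.3716     0.3547     1.5203]
First solve x = (I − A)⁻¹ d = adj(I−A)·d / det(I−A); in particular x_1 = (0.6800·55 + 0.3800·35 + 0.3600·45) / 0.2960 = 66.90 / 0.2960 ≈ 226.0135.
Intermediate flow from 2 to 1: z_21 = a_21 · x_1 = 0.20 × 66.90 / 0.2960 = 13.38 / 0.2960 ≈ 45.20.

z_21 = 45.20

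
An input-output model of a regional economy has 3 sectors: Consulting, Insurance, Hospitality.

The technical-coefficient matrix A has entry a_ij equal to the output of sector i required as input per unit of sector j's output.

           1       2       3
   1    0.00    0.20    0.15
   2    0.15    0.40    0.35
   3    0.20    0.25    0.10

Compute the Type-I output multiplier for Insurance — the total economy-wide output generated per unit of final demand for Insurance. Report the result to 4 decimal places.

m_2 = 3.5514

I − A =
  [   1.00    -0.20    -0.15]
  [  -0.15     0.60    -0.35]
  [  -0.20    -0.25     0.90]
Cofactors of I−A, C_ij = (−1)^(i+j)·(minor ij) (rows/columns in the sector order above):
  C_11 = (0.60)(0.90) − (-0.35)(-0.25) = 0.4525
  C_12 = −[(-0.15)(0.90) − (-0.35)(-0.20)] = 0.2050
  C_13 = (-0.15)(-0.25) − (0.60)(-0.20) = 0.1575
  C_21 = −[(-0.20)(0.90) − (-0.15)(-0.25)] = 0.2175
  C_22 = (1.00)(0.90) − (-0.15)(-0.20) = 0.8700
  C_23 = −[(1.00)(-0.25) − (-0.20)(-0.20)] = 0.2900
  C_31 = (-0.20)(-0.35) − (-0.15)(0.60) = 0.1600
  C_32 = −[(1.00)(-0.35) − (-0.15)(-0.15)] = 0.3725
  C_33 = (1.00)(0.60) − (-0.20)(-0.15) = 0.5700
det(I−A) = Σ_j (I−A)_1j·C_1j = (1.00)(0.4525) + (-0.20)(0.2050) + (-0.15)(0.1575) = 0.387875
adj(I−A) = Cᵀ =
  [ 0.4525   0.2175   0.1600]
  [ 0.2050   0.8700   0.3725]
  [ 0.1575   0.2900   0.5700]
(I − A)⁻¹ = adj(I−A) / det(I−A) ≈
  [   1.16661     0.56075     0.41250]
  [   0.52852     2.24299     0.96036]
  [   0.40606     0.74766     1.46955]
The output multiplier for sector j is the column-j sum of the Leontief inverse (I − A)⁻¹ = adj(I−A) / det(I−A).
Column 2 of adj(I−A): (0.2175, 0.8700, 0.2900); det(I−A) = 0.387875.
m_2 = (0.2175 + 0.8700 + 0.2900) / 0.387875 = 1.3775 / 0.387875 ≈ 3.5514.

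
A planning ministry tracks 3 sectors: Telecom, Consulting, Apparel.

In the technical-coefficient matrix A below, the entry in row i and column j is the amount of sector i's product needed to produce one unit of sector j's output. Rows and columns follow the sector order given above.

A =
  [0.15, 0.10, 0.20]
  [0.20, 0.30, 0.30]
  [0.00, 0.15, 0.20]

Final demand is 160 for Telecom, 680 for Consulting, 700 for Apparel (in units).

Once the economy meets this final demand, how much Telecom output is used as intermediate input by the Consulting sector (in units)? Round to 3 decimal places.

z_TC = 167.048

I − A =
  [   0.85    -0.10    -0.20]
  [  -0.20     0.70    -0.30]
  [   0.00    -0.15     0.80]
Cofactors of I−A, C_ij = (−1)^(i+j)·(minor ij) (rows/columns in the sector order above):
  C_11 = (0.70)(0.80) − (-0.30)(-0.15) = 0.5150
  C_12 = −[(-0.20)(0.80) − (-0.30)(0.00)] = 0.1600
  C_13 = (-0.20)(-0.15) − (0.70)(0.00) = 0.0300
  C_21 = −[(-0.10)(0.80) − (-0.20)(-0.15)] = 0.1100
  C_22 = (0.85)(0.80) − (-0.20)(0.00) = 0.6800
  C_23 = −[(0.85)(-0.15) − (-0.10)(0.00)] = 0.1275
  C_31 = (-0.10)(-0.30) − (-0.20)(0.70) = 0.1700
  C_32 = −[(0.85)(-0.30) − (-0.20)(-0.20)] = 0.2950
  C_33 = (0.85)(0.70) − (-0.10)(-0.20) = 0.5750
det(I−A) = Σ_j (I−A)_1j·C_1j = (0.85)(0.5150) + (-0.10)(0.1600) + (-0.20)(0.0300) = 0.41575
adj(I−A) = Cᵀ =
  [ 0.5150   0.1100   0.1700]
  [ 0.1600   0.6800   0.2950]
  [ 0.0300   0.1275   0.5750]
(I − A)⁻¹ = adj(I−A) / det(I−A) ≈
  [   1.2387     0.2646     0.4089]
  [   0.3848     1.6356     0.7096]
  [   0.0722     0.3067     1.3830]
First solve x = (I − A)⁻¹ d = adj(I−A)·d / det(I−A); in particular x_C = (0.1600·160 + 0.6800·680 + 0.2950·700) / 0.41575 = 694.50 / 0.41575 ≈ 1670.47505.
Intermediate flow from T to C: z_TC = a_TC · x_C = 0.10 × 694.50 / 0.41575 = 69.45 / 0.41575 ≈ 167.048.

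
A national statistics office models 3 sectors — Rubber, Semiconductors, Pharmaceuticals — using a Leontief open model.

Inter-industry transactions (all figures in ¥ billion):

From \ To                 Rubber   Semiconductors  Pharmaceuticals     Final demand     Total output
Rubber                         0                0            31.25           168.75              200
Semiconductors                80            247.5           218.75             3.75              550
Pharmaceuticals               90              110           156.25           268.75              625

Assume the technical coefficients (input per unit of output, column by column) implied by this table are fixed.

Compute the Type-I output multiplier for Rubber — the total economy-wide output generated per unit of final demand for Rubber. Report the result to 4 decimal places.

m_1 = 3.4573

Technical coefficients a_ij = z_ij / X_j:
  a_11 = 0/200 = 0.00, a_21 = 80/200 = 0.40, a_31 = 90/200 = 0.45
  a_12 = 0/550 = 0.00, a_22 = 247.5/550 = 0.45, a_32 = 110/550 = 0.20
  a_13 = 31.25/625 = 0.05, a_23 = 218.75/625 = 0.35, a_33 = 156.25/625 = 0.25
I − A =
  [   1.00     0.00    -0.05]
  [  -0.40     0.55    -0.35]
  [  -0.45    -0.20     0.75]
Cofactors of I−A, C_ij = (−1)^(i+j)·(minor ij) (rows/columns in the sector order above):
  C_11 = (0.55)(0.75) − (-0.35)(-0.20) = 0.3425
  C_12 = −[(-0.40)(0.75) − (-0.35)(-0.45)] = 0.4575
  C_13 = (-0.40)(-0.20) − (0.55)(-0.45) = 0.3275
  C_21 = −[(0.00)(0.75) − (-0.05)(-0.20)] = 0.0100
  C_22 = (1.00)(0.75) − (-0.05)(-0.45) = 0.7275
  C_23 = −[(1.00)(-0.20) − (0.00)(-0.45)] = 0.2000
  C_31 = (0.00)(-0.35) − (-0.05)(0.55) = 0.0275
  C_32 = −[(1.00)(-0.35) − (-0.05)(-0.40)] = 0.3700
  C_33 = (1.00)(0.55) − (0.00)(-0.40) = 0.5500
det(I−A) = Σ_j (I−A)_1j·C_1j = (1.00)(0.3425) + (0.00)(0.4575) + (-0.05)(0.3275) = 0.326125
adj(I−A) = Cᵀ =
  [ 0.3425   0.0100   0.0275]
  [ 0.4575   0.7275   0.3700]
  [ 0.3275   0.2000   0.5500]
(I − A)⁻¹ = adj(I−A) / det(I−A) ≈
  [   1.05021     0.03066     0.08432]
  [   1.40284     2.23074     1.13453]
  [   1.00422     0.61326     1.68647]
The output multiplier for sector j is the column-j sum of the Leontief inverse (I − A)⁻¹ = adj(I−A) / det(I−A).
Column 1 of adj(I−A): (0.3425, 0.4575, 0.3275); det(I−A) = 0.326125.
m_1 = (0.3425 + 0.4575 + 0.3275) / 0.326125 = 1.1275 / 0.326125 ≈ 3.4573.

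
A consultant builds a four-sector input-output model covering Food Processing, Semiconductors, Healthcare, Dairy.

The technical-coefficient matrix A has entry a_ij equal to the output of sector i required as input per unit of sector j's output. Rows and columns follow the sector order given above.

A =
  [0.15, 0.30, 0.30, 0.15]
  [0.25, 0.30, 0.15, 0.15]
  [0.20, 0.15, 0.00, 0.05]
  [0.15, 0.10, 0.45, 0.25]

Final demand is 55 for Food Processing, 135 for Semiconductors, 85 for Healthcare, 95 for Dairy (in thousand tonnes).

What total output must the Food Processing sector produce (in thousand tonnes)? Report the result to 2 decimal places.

I − A =
  [   0.85    -0.30    -0.30    -0.15]
  [  -0.25     0.70    -0.15    -0.15]
  [  -0.20    -0.15     1.00    -0.05]
  [  -0.15    -0.10    -0.45     0.75]
Compute the cofactors C_ij = (−1)^(i+j)·(3×3 minor ij) of I−A; the adjugate is their transpose:
adj(I−A) = Cᵀ =
  [ 0.466500   0.278625   0.256500   0.166125]
  [ 0.241500   0.535125   0.229500   0.170625]
  [ 0.140000   0.146750   0.351000   0.080750]
  [ 0.209500   0.215125   0.292500   0.438625]
det(I−A) = Σ_j (I−A)_1j·C_1j = (0.85)(0.466500) + (-0.30)(0.241500) + (-0.30)(0.140000) + (-0.15)(0.209500) = 0.25065
(I − A)⁻¹ = adj(I−A) / det(I−A) ≈
  [   1.8612     1.1116     1.0233     0.6628]
  [   0.9635     2.1349     0.9156     0.6807]
  [   0.5585     0.5855     1.4004     0.3222]
  [   0.8358     0.8583     1.1670     1.7500]
x = (I − A)⁻¹ d = adj(I−A)·d / det(I−A), with det(I−A) = 0.25065:
  x_F = (0.466500·55 + 0.278625·135 + 0.256500·85 + 0.166125·95) / 0.25065 = 100.85625 / 0.25065 ≈ 402.38
  x_S = (0.241500·55 + 0.535125·135 + 0.229500·85 + 0.170625·95) / 0.25065 = 121.24125 / 0.25065 ≈ 483.71
  x_H = (0.140000·55 + 0.146750·135 + 0.351000·85 + 0.080750·95) / 0.25065 = 65.0175 / 0.25065 ≈ 259.40
  x_D = (0.209500·55 + 0.215125·135 + 0.292500·85 + 0.438625·95) / 0.25065 = 107.09625 / 0.25065 ≈ 427.27

x_F = 402.38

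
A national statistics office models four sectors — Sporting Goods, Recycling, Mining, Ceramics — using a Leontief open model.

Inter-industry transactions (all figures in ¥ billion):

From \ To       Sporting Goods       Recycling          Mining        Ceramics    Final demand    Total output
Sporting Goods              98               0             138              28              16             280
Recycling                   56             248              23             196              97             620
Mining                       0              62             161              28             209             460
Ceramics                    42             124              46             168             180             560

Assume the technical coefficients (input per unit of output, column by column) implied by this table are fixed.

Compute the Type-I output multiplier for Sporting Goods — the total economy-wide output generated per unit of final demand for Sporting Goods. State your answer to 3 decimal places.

m_1 = 3.511

Technical coefficients a_ij = z_ij / X_j:
  a_11 = 98/280 = 0.35, a_21 = 56/280 = 0.20, a_31 = 0/280 = 0.00, a_41 = 42/280 = 0.15
  a_12 = 0/620 = 0.00, a_22 = 248/620 = 0.40, a_32 = 62/620 = 0.10, a_42 = 124/620 = 0.20
  a_13 = 138/460 = 0.30, a_23 = 23/460 = 0.05, a_33 = 161/460 = 0.35, a_43 = 46/460 = 0.10
  a_14 = 28/560 = 0.05, a_24 = 196/560 = 0.35, a_34 = 28/560 = 0.05, a_44 = 168/560 = 0.30
I − A =
  [   0.65     0.00    -0.30    -0.05]
  [  -0.20     0.60    -0.05    -0.35]
  [   0.00    -0.10     0.65    -0.05]
  [  -0.15    -0.20    -0.10     0.70]
Compute the cofactors C_ij = (−1)^(i+j)·(3×3 minor ij) of I−A; the adjugate is their transpose:
adj(I−A) = Cᵀ =
  [ 0.217000   0.031000   0.108500   0.038750]
  [ 0.124500   0.285375   0.103875   0.159000]
  [ 0.025750   0.051250   0.221000   0.043250]
  [ 0.085750   0.095500   0.084500   0.244250]
det(I−A) = Σ_j (I−A)_1j·C_1j = (0.65)(0.217000) + (0.00)(0.124500) + (-0.30)(0.025750) + (-0.05)(0.085750) = 0.1290375
(I − A)⁻¹ = adj(I−A) / det(I−A) ≈
  [   1.6817     0.2402     0.8408     0.3003]
  [   0.9648     2.2116     0.8050     1.2322]
  [   0.1996     0.3972     1.7127     0.3352]
  [   0.6645     0.7401     0.6548     1.8929]
The output multiplier for sector j is the column-j sum of the Leontief inverse (I − A)⁻¹ = adj(I−A) / det(I−A).
Column 1 of adj(I−A): (0.217000, 0.124500, 0.025750, 0.085750); det(I−A) = 0.1290375.
m_1 = (0.217000 + 0.124500 + 0.025750 + 0.085750) / 0.1290375 = 0.453 / 0.1290375 ≈ 3.511.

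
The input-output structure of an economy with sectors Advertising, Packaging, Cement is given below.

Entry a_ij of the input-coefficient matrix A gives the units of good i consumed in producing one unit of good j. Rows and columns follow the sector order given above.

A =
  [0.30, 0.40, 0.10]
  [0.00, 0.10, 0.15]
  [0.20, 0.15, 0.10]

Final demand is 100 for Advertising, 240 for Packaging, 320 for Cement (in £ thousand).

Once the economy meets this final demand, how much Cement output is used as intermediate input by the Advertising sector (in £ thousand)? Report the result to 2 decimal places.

z_CA = 83.17

I − A =
  [   0.70    -0.40    -0.10]
  [   0.00     0.90    -0.15]
  [  -0.20    -0.15     0.90]
Cofactors of I−A, C_ij = (−1)^(i+j)·(minor ij) (rows/columns in the sector order above):
  C_11 = (0.90)(0.90) − (-0.15)(-0.15) = 0.7875
  C_12 = −[(0.00)(0.90) − (-0.15)(-0.20)] = 0.0300
  C_13 = (0.00)(-0.15) − (0.90)(-0.20) = 0.1800
  C_21 = −[(-0.40)(0.90) − (-0.10)(-0.15)] = 0.3750
  C_22 = (0.70)(0.90) − (-0.10)(-0.20) = 0.6100
  C_23 = −[(0.70)(-0.15) − (-0.40)(-0.20)] = 0.1850
  C_31 = (-0.40)(-0.15) − (-0.10)(0.90) = 0.1500
  C_32 = −[(0.70)(-0.15) − (-0.10)(0.00)] = 0.1050
  C_33 = (0.70)(0.90) − (-0.40)(0.00) = 0.6300
det(I−A) = Σ_j (I−A)_1j·C_1j = (0.70)(0.7875) + (-0.40)(0.0300) + (-0.10)(0.1800) = 0.52125
adj(I−A) = Cᵀ =
  [ 0.7875   0.3750   0.1500]
  [ 0.0300   0.6100   0.1050]
  [ 0.1800   0.1850   0.6300]
(I − A)⁻¹ = adj(I−A) / det(I−A) ≈
  [   1.5108     0.7194     0.2878]
  [   0.0576     1.1703     0.2014]
  [   0.3453     0.3549     1.2086]
First solve x = (I − A)⁻¹ d = adj(I−A)·d / det(I−A); in particular x_A = (0.7875·100 + 0.3750·240 + 0.1500·320) / 0.52125 = 216.75 / 0.52125 ≈ 415.8273.
Intermediate flow from C to A: z_CA = a_CA · x_A = 0.20 × 216.75 / 0.52125 = 43.35 / 0.52125 ≈ 83.17.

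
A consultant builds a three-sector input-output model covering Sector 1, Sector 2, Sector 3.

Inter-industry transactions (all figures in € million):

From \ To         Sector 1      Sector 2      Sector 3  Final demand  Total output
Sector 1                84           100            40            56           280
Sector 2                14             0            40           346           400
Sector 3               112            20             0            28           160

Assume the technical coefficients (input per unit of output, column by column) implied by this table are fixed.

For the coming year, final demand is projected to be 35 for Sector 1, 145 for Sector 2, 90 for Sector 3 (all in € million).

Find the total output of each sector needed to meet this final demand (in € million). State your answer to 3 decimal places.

x_1 = 182.147, x_2 = 197.288, x_3 = 172.723

Technical coefficients a_ij = z_ij / X_j:
  a_11 = 84/280 = 0.30, a_21 = 14/280 = 0.05, a_31 = 112/280 = 0.40
  a_12 = 100/400 = 0.25, a_22 = 0/400 = 0.00, a_32 = 20/400 = 0.05
  a_13 = 40/160 = 0.25, a_23 = 40/160 = 0.25, a_33 = 0/160 = 0.00
I − A =
  [   0.70    -0.25    -0.25]
  [  -0.05     1.00    -0.25]
  [  -0.40    -0.05     1.00]
Cofactors of I−A, C_ij = (−1)^(i+j)·(minor ij) (rows/columns in the sector order above):
  C_11 = (1.00)(1.00) − (-0.25)(-0.05) = 0.9875
  C_12 = −[(-0.05)(1.00) − (-0.25)(-0.40)] = 0.1500
  C_13 = (-0.05)(-0.05) − (1.00)(-0.40) = 0.4025
  C_21 = −[(-0.25)(1.00) − (-0.25)(-0.05)] = 0.2625
  C_22 = (0.70)(1.00) − (-0.25)(-0.40) = 0.6000
  C_23 = −[(0.70)(-0.05) − (-0.25)(-0.40)] = 0.1350
  C_31 = (-0.25)(-0.25) − (-0.25)(1.00) = 0.3125
  C_32 = −[(0.70)(-0.25) − (-0.25)(-0.05)] = 0.1875
  C_33 = (0.70)(1.00) − (-0.25)(-0.05) = 0.6875
det(I−A) = Σ_j (I−A)_1j·C_1j = (0.70)(0.9875) + (-0.25)(0.1500) + (-0.25)(0.4025) = 0.553125
adj(I−A) = Cᵀ =
  [ 0.9875   0.2625   0.3125]
  [ 0.1500   0.6000   0.1875]
  [ 0.4025   0.1350   0.6875]
(I − A)⁻¹ = adj(I−A) / det(I−A) ≈
  [   1.7853     0.4746     0.5650]
  [   0.2712     1.0847     0.3390]
  [   0.7277     0.2441     1.2429]
x = (I − A)⁻¹ d = adj(I−A)·d / det(I−A), with det(I−A) = 0.553125:
  x_1 = (0.9875·35 + 0.2625·145 + 0.3125·90) / 0.553125 = 100.75 / 0.553125 ≈ 182.147
  x_2 = (0.1500·35 + 0.6000·145 + 0.1875·90) / 0.553125 = 109.125 / 0.553125 ≈ 197.288
  x_3 = (0.4025·35 + 0.1350·145 + 0.6875·90) / 0.553125 = 95.5375 / 0.553125 ≈ 172.723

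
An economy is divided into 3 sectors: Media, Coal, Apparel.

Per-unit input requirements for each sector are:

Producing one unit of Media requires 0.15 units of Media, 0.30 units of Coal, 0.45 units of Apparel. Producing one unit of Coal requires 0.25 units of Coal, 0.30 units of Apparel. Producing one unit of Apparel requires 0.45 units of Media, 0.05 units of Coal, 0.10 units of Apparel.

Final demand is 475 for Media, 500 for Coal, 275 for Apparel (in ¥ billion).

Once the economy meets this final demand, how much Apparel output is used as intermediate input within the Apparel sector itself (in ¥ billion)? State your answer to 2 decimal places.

I − A =
  [   0.85     0.00    -0.45]
  [  -0.30     0.75    -0.05]
  [  -0.45    -0.30     0.90]
Cofactors of I−A, C_ij = (−1)^(i+j)·(minor ij) (rows/columns in the sector order above):
  C_11 = (0.75)(0.90) − (-0.05)(-0.30) = 0.6600
  C_12 = −[(-0.30)(0.90) − (-0.05)(-0.45)] = 0.2925
  C_13 = (-0.30)(-0.30) − (0.75)(-0.45) = 0.4275
  C_21 = −[(0.00)(0.90) − (-0.45)(-0.30)] = 0.1350
  C_22 = (0.85)(0.90) − (-0.45)(-0.45) = 0.5625
  C_23 = −[(0.85)(-0.30) − (0.00)(-0.45)] = 0.2550
  C_31 = (0.00)(-0.05) − (-0.45)(0.75) = 0.3375
  C_32 = −[(0.85)(-0.05) − (-0.45)(-0.30)] = 0.1775
  C_33 = (0.85)(0.75) − (0.00)(-0.30) = 0.6375
det(I−A) = Σ_j (I−A)_1j·C_1j = (0.85)(0.6600) + (0.00)(0.2925) + (-0.45)(0.4275) = 0.368625
adj(I−A) = Cᵀ =
  [ 0.6600   0.1350   0.3375]
  [ 0.2925   0.5625   0.1775]
  [ 0.4275   0.2550   0.6375]
(I − A)⁻¹ = adj(I−A) / det(I−A) ≈
  [   1.7904     0.3662     0.9156]
  [   0.7935     1.5259     0.4815]
  [   1.1597     0.6918     1.7294]
First solve x = (I − A)⁻¹ d = adj(I−A)·d / det(I−A); in particular x_A = (0.4275·475 + 0.2550·500 + 0.6375·275) / 0.368625 = 505.875 / 0.368625 ≈ 1372.3296.
Intermediate flow from A to A: z_AA = a_AA · x_A = 0.10 × 505.875 / 0.368625 = 50.5875 / 0.368625 ≈ 137.23.

z_AA = 137.23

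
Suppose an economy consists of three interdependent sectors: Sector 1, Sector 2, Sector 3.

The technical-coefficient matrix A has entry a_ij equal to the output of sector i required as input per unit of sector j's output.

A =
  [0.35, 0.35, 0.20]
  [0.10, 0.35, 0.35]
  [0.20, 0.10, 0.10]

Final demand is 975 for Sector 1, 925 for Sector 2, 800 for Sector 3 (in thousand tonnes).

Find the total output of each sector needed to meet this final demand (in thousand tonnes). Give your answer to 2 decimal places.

x_1 = 3832.27, x_2 = 3137.57, x_3 = 2089.12

I − A =
  [   0.65    -0.35    -0.20]
  [  -0.10     0.65    -0.35]
  [  -0.20    -0.10     0.90]
Cofactors of I−A, C_ij = (−1)^(i+j)·(minor ij) (rows/columns in the sector order above):
  C_11 = (0.65)(0.90) − (-0.35)(-0.10) = 0.5500
  C_12 = −[(-0.10)(0.90) − (-0.35)(-0.20)] = 0.1600
  C_13 = (-0.10)(-0.10) − (0.65)(-0.20) = 0.1400
  C_21 = −[(-0.35)(0.90) − (-0.20)(-0.10)] = 0.3350
  C_22 = (0.65)(0.90) − (-0.20)(-0.20) = 0.5450
  C_23 = −[(0.65)(-0.10) − (-0.35)(-0.20)] = 0.1350
  C_31 = (-0.35)(-0.35) − (-0.20)(0.65) = 0.2525
  C_32 = −[(0.65)(-0.35) − (-0.20)(-0.10)] = 0.2475
  C_33 = (0.65)(0.65) − (-0.35)(-0.10) = 0.3875
det(I−A) = Σ_j (I−A)_1j·C_1j = (0.65)(0.5500) + (-0.35)(0.1600) + (-0.20)(0.1400) = 0.2735
adj(I−A) = Cᵀ =
  [ 0.5500   0.3350   0.2525]
  [ 0.1600   0.5450   0.2475]
  [ 0.1400   0.1350   0.3875]
(I − A)⁻¹ = adj(I−A) / det(I−A) ≈
  [   2.0110     1.2249     0.9232]
  [   0.5850     1.9927     0.9049]
  [   0.5119     0.4936     1.4168]
x = (I − A)⁻¹ d = adj(I−A)·d / det(I−A), with det(I−A) = 0.2735:
  x_1 = (0.5500·975 + 0.3350·925 + 0.2525·800) / 0.2735 = 1048.125 / 0.2735 ≈ 3832.27
  x_2 = (0.1600·975 + 0.5450·925 + 0.2475·800) / 0.2735 = 858.125 / 0.2735 ≈ 3137.57
  x_3 = (0.1400·975 + 0.1350·925 + 0.3875·800) / 0.2735 = 571.375 / 0.2735 ≈ 2089.12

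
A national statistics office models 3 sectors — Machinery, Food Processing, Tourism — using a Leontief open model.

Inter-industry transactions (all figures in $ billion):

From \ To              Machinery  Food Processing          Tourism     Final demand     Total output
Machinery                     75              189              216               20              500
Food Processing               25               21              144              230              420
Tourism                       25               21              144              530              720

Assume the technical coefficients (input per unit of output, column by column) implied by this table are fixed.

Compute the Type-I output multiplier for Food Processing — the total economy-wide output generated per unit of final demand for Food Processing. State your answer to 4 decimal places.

m_F = 1.8417

Technical coefficients a_ij = z_ij / X_j:
  a_MM = 75/500 = 0.15, a_FM = 25/500 = 0.05, a_TM = 25/500 = 0.05
  a_MF = 189/420 = 0.45, a_FF = 21/420 = 0.05, a_TF = 21/420 = 0.05
  a_MT = 216/720 = 0.30, a_FT = 144/720 = 0.20, a_TT = 144/720 = 0.20
I − A =
  [   0.85    -0.45    -0.30]
  [  -0.05     0.95    -0.20]
  [  -0.05    -0.05     0.80]
Cofactors of I−A, C_ij = (−1)^(i+j)·(minor ij) (rows/columns in the sector order above):
  C_11 = (0.95)(0.80) − (-0.20)(-0.05) = 0.7500
  C_12 = −[(-0.05)(0.80) − (-0.20)(-0.05)] = 0.0500
  C_13 = (-0.05)(-0.05) − (0.95)(-0.05) = 0.0500
  C_21 = −[(-0.45)(0.80) − (-0.30)(-0.05)] = 0.3750
  C_22 = (0.85)(0.80) − (-0.30)(-0.05) = 0.6650
  C_23 = −[(0.85)(-0.05) − (-0.45)(-0.05)] = 0.0650
  C_31 = (-0.45)(-0.20) − (-0.30)(0.95) = 0.3750
  C_32 = −[(0.85)(-0.20) − (-0.30)(-0.05)] = 0.1850
  C_33 = (0.85)(0.95) − (-0.45)(-0.05) = 0.7850
det(I−A) = Σ_j (I−A)_1j·C_1j = (0.85)(0.7500) + (-0.45)(0.0500) + (-0.30)(0.0500) = 0.6000
adj(I−A) = Cᵀ =
  [ 0.7500   0.3750   0.3750]
  [ 0.0500   0.6650   0.1850]
  [ 0.0500   0.0650   0.7850]
(I − A)⁻¹ = adj(I−A) / det(I−A) ≈
  [   1.25000     0.62500     0.62500]
  [   0.08333     1.10833     0.30833]
  [   0.08333     0.10833     1.30833]
The output multiplier for sector j is the column-j sum of the Leontief inverse (I − A)⁻¹ = adj(I−A) / det(I−A).
Column F of adj(I−A): (0.3750, 0.6650, 0.0650); det(I−A) = 0.6000.
m_F = (0.3750 + 0.6650 + 0.0650) / 0.6000 = 1.105 / 0.6000 ≈ 1.8417.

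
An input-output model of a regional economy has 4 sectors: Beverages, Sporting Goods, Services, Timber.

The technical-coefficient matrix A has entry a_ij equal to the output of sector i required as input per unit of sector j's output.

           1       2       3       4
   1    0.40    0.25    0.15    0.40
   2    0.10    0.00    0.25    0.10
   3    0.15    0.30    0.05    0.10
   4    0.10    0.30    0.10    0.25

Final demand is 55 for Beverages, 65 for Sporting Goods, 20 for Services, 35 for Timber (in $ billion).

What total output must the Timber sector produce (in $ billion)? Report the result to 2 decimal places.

I − A =
  [   0.60    -0.25    -0.15    -0.40]
  [  -0.10     1.00    -0.25    -0.10]
  [  -0.15    -0.30     0.95    -0.10]
  [  -0.10    -0.30    -0.10     0.75]
Compute the cofactors C_ij = (−1)^(i+j)·(3×3 minor ij) of I−A; the adjugate is their transpose:
adj(I−A) = Cᵀ =
  [ 0.607250   0.339875   0.227375   0.399500]
  [ 0.111875   0.359125   0.125250   0.124250]
  [ 0.146500   0.189625   0.358750   0.151250]
  [ 0.145250   0.214250   0.128250   0.464875]
det(I−A) = Σ_j (I−A)_1j·C_1j = (0.60)(0.607250) + (-0.25)(0.111875) + (-0.15)(0.146500) + (-0.40)(0.145250) = 0.25630625
(I − A)⁻¹ = adj(I−A) / det(I−A) ≈
  [   2.3692     1.3261     0.8871     1.5587]
  [   0.4365     1.4012     0.4887     0.4848]
  [   0.5716     0.7398     1.3997     0.5901]
  [   0.5667     0.8359     0.5004     1.8137]
x = (I − A)⁻¹ d = adj(I−A)·d / det(I−A), with det(I−A) = 0.25630625:
  x_1 = (0.607250·55 + 0.339875·65 + 0.227375·20 + 0.399500·35) / 0.25630625 = 74.020625 / 0.25630625 ≈ 288.80
  x_2 = (0.111875·55 + 0.359125·65 + 0.125250·20 + 0.124250·35) / 0.25630625 = 36.35 / 0.25630625 ≈ 141.82
  x_3 = (0.146500·55 + 0.189625·65 + 0.358750·20 + 0.151250·35) / 0.25630625 = 32.851875 / 0.25630625 ≈ 128.17
  x_4 = (0.145250·55 + 0.214250·65 + 0.128250·20 + 0.464875·35) / 0.25630625 = 40.750625 / 0.25630625 ≈ 158.99

x_4 = 158.99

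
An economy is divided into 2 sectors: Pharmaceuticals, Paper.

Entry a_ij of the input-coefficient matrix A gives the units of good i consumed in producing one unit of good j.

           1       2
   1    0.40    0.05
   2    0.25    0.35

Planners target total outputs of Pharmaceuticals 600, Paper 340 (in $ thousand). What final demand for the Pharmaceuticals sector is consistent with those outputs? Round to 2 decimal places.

I − A =
  [   0.60    -0.05]
  [  -0.25     0.65]
d = (I − A) x:
  d_1 = (+0.60)·600 + (-0.05)·340 = 343.00
  d_2 = (-0.25)·600 + (+0.65)·340 = 71.00

d_1 = 343.00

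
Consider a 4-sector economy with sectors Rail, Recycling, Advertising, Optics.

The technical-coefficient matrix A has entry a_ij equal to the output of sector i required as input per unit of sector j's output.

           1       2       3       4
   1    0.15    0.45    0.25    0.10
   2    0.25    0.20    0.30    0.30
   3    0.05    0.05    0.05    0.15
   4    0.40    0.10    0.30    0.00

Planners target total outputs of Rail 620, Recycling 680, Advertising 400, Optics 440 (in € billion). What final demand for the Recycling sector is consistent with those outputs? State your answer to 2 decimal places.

d_2 = 137.00

I − A =
  [   0.85    -0.45    -0.25    -0.10]
  [  -0.25     0.80    -0.30    -0.30]
  [  -0.05    -0.05     0.95    -0.15]
  [  -0.40    -0.10    -0.30     1.00]
d = (I − A) x:
  d_1 = (+0.85)·620 + (-0.45)·680 + (-0.25)·400 + (-0.10)·440 = 77.00
  d_2 = (-0.25)·620 + (+0.80)·680 + (-0.30)·400 + (-0.30)·440 = 137.00
  d_3 = (-0.05)·620 + (-0.05)·680 + (+0.95)·400 + (-0.15)·440 = 249.00
  d_4 = (-0.40)·620 + (-0.10)·680 + (-0.30)·400 + (+1.00)·440 = 4.00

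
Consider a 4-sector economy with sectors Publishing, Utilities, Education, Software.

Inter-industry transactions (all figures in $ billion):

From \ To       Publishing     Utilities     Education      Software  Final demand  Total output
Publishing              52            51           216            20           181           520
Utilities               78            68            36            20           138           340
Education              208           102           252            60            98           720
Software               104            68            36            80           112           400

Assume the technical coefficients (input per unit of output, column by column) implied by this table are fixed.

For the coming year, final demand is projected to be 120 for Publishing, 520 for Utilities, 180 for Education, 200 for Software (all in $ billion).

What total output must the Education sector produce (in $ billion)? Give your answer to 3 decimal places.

Technical coefficients a_ij = z_ij / X_j:
  a_PP = 52/520 = 0.10, a_UP = 78/520 = 0.15, a_EP = 208/520 = 0.40, a_SP = 104/520 = 0.20
  a_PU = 51/340 = 0.15, a_UU = 68/340 = 0.20, a_EU = 102/340 = 0.30, a_SU = 68/340 = 0.20
  a_PE = 216/720 = 0.30, a_UE = 36/720 = 0.05, a_EE = 252/720 = 0.35, a_SE = 36/720 = 0.05
  a_PS = 20/400 = 0.05, a_US = 20/400 = 0.05, a_ES = 60/400 = 0.15, a_SS = 80/400 = 0.20
I − A =
  [   0.90    -0.15    -0.30    -0.05]
  [  -0.15     0.80    -0.05    -0.05]
  [  -0.40    -0.30     0.65    -0.15]
  [  -0.20    -0.20    -0.05     0.80]
Compute the cofactors C_ij = (−1)^(i+j)·(3×3 minor ij) of I−A; the adjugate is their transpose:
adj(I−A) = Cᵀ =
  [ 0.389250   0.165125   0.197875   0.071750]
  [ 0.101875   0.348750   0.077125   0.042625]
  [ 0.319500   0.296500   0.538000   0.139375]
  [ 0.142750   0.147000   0.102375   0.327375]
det(I−A) = Σ_j (I−A)_1j·C_1j = (0.90)(0.389250) + (-0.15)(0.101875) + (-0.30)(0.319500) + (-0.05)(0.142750) = 0.23205625
(I − A)⁻¹ = adj(I−A) / det(I−A) ≈
  [   1.6774     0.7116     0.8527     0.3092]
  [   0.4390     1.5029     0.3324     0.1837]
  [   1.3768     1.2777     2.3184     0.6006]
  [   0.6152     0.6335     0.4412     1.4108]
x = (I − A)⁻¹ d = adj(I−A)·d / det(I−A), with det(I−A) = 0.23205625:
  x_P = (0.389250·120 + 0.165125·520 + 0.197875·180 + 0.071750·200) / 0.23205625 = 182.5425 / 0.23205625 ≈ 786.630
  x_U = (0.101875·120 + 0.348750·520 + 0.077125·180 + 0.042625·200) / 0.23205625 = 215.9825 / 0.23205625 ≈ 930.733
  x_E = (0.319500·120 + 0.296500·520 + 0.538000·180 + 0.139375·200) / 0.23205625 = 317.235 / 0.23205625 ≈ 1367.061
  x_S = (0.142750·120 + 0.147000·520 + 0.102375·180 + 0.327375·200) / 0.23205625 = 177.4725 / 0.23205625 ≈ 764.782

x_E = 1367.061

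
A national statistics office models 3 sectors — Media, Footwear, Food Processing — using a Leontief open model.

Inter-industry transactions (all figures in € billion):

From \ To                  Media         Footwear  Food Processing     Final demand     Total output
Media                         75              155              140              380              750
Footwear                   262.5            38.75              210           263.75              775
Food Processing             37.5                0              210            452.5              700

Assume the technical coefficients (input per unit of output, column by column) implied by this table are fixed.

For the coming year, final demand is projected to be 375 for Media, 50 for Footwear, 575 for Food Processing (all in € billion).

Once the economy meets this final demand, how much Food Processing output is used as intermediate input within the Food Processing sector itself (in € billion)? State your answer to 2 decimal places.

z_33 = 262.40

Technical coefficients a_ij = z_ij / X_j:
  a_11 = 75/750 = 0.10, a_21 = 262.5/750 = 0.35, a_31 = 37.5/750 = 0.05
  a_12 = 155/775 = 0.20, a_22 = 38.75/775 = 0.05, a_32 = 0/775 = 0.00
  a_13 = 140/700 = 0.20, a_23 = 210/700 = 0.30, a_33 = 210/700 = 0.30
I − A =
  [   0.90    -0.20    -0.20]
  [  -0.35     0.95    -0.30]
  [  -0.05     0.00     0.70]
Cofactors of I−A, C_ij = (−1)^(i+j)·(minor ij) (rows/columns in the sector order above):
  C_11 = (0.95)(0.70) − (-0.30)(0.00) = 0.6650
  C_12 = −[(-0.35)(0.70) − (-0.30)(-0.05)] = 0.2600
  C_13 = (-0.35)(0.00) − (0.95)(-0.05) = 0.0475
  C_21 = −[(-0.20)(0.70) − (-0.20)(0.00)] = 0.1400
  C_22 = (0.90)(0.70) − (-0.20)(-0.05) = 0.6200
  C_23 = −[(0.90)(0.00) − (-0.20)(-0.05)] = 0.0100
  C_31 = (-0.20)(-0.30) − (-0.20)(0.95) = 0.2500
  C_32 = −[(0.90)(-0.30) − (-0.20)(-0.35)] = 0.3400
  C_33 = (0.90)(0.95) − (-0.20)(-0.35) = 0.7850
det(I−A) = Σ_j (I−A)_1j·C_1j = (0.90)(0.6650) + (-0.20)(0.2600) + (-0.20)(0.0475) = 0.5370
adj(I−A) = Cᵀ =
  [ 0.6650   0.1400   0.2500]
  [ 0.2600   0.6200   0.3400]
  [ 0.0475   0.0100   0.7850]
(I − A)⁻¹ = adj(I−A) / det(I−A) ≈
  [   1.2384     0.2607     0.4655]
  [   0.4842     1.1546     0.6331]
  [   0.0885     0.0186     1.4618]
First solve x = (I − A)⁻¹ d = adj(I−A)·d / det(I−A); in particular x_3 = (0.0475·375 + 0.0100·50 + 0.7850·575) / 0.5370 = 469.6875 / 0.5370 ≈ 874.6508.
Intermediate flow from 3 to 3: z_33 = a_33 · x_3 = 0.30 × 469.6875 / 0.5370 = 140.90625 / 0.5370 ≈ 262.40.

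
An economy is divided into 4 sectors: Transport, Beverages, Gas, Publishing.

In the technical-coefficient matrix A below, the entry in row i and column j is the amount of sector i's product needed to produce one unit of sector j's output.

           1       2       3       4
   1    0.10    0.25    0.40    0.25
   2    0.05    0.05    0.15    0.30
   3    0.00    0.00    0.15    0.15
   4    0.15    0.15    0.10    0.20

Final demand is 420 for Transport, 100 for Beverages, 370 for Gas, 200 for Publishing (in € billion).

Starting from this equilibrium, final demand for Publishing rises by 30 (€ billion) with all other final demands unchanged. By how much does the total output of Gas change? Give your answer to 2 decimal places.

Δx_3 = 8.04

I − A =
  [   0.90    -0.25    -0.40    -0.25]
  [  -0.05     0.95    -0.15    -0.30]
  [   0.00     0.00     0.85    -0.15]
  [  -0.15    -0.15    -0.10     0.80]
Compute the cofactors C_ij = (−1)^(i+j)·(3×3 minor ij) of I−A; the adjugate is their transpose:
adj(I−A) = Cᵀ =
  [ 0.590125   0.207125   0.352875   0.328250]
  [ 0.074875   0.557625   0.164625   0.263375]
  [ 0.022500   0.025875   0.584750   0.126375]
  [ 0.127500   0.146625   0.170125   0.716125]
det(I−A) = Σ_j (I−A)_1j·C_1j = (0.90)(0.590125) + (-0.25)(0.074875) + (-0.40)(0.022500) + (-0.25)(0.127500) = 0.47151875
(I − A)⁻¹ = adj(I−A) / det(I−A) ≈
  [   1.2515     0.4393     0.7484     0.6962]
  [   0.1588     1.1826     0.3491     0.5586]
  [   0.0477     0.0549     1.2401     0.2680]
  [   0.2704     0.3110     0.3608     1.5188]
Δx = (I − A)⁻¹ Δd with Δd having +30 in the Publishing component and 0 elsewhere.
So Δx_3 = L_34 · (+30), where L_34 = adj(I−A)_34 / det(I−A) = 0.126375 / 0.47151875.
Δx_3 = 0.126375 × (+30) / 0.47151875 = 3.79125 / 0.47151875 ≈ 8.04.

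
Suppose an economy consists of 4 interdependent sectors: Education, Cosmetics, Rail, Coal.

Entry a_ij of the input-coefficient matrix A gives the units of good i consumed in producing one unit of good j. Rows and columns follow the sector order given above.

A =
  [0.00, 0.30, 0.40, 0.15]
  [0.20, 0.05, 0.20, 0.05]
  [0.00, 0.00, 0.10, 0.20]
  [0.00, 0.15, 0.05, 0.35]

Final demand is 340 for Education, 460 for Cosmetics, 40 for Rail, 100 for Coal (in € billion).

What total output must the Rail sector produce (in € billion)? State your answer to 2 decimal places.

x_3 = 114.30

I − A =
  [   1.00    -0.30    -0.40    -0.15]
  [  -0.20     0.95    -0.20    -0.05]
  [   0.00     0.00     0.90    -0.20]
  [   0.00    -0.15    -0.05     0.65]
Compute the cofactors C_ij = (−1)^(i+j)·(3×3 minor ij) of I−A; the adjugate is their transpose:
adj(I−A) = Cᵀ =
  [ 0.533500   0.204750   0.295375   0.229750]
  [ 0.115000   0.575000   0.186000   0.128000]
  [ 0.006000   0.030000   0.566500   0.178000]
  [ 0.027000   0.135000   0.086500   0.801000]
det(I−A) = Σ_j (I−A)_1j·C_1j = (1.00)(0.533500) + (-0.30)(0.115000) + (-0.40)(0.006000) + (-0.15)(0.027000) = 0.49255
(I − A)⁻¹ = adj(I−A) / det(I−A) ≈
  [   1.0831     0.4157     0.5997     0.4665]
  [   0.2335     1.1674     0.3776     0.2599]
  [   0.0122     0.0609     1.1501     0.3614]
  [   0.0548     0.2741     0.1756     1.6262]
x = (I − A)⁻¹ d = adj(I−A)·d / det(I−A), with det(I−A) = 0.49255:
  x_1 = (0.533500·340 + 0.204750·460 + 0.295375·40 + 0.229750·100) / 0.49255 = 310.365 / 0.49255 ≈ 630.12
  x_2 = (0.115000·340 + 0.575000·460 + 0.186000·40 + 0.128000·100) / 0.49255 = 323.84 / 0.49255 ≈ 657.48
  x_3 = (0.006000·340 + 0.030000·460 + 0.566500·40 + 0.178000·100) / 0.49255 = 56.30 / 0.49255 ≈ 114.30
  x_4 = (0.027000·340 + 0.135000·460 + 0.086500·40 + 0.801000·100) / 0.49255 = 154.84 / 0.49255 ≈ 314.36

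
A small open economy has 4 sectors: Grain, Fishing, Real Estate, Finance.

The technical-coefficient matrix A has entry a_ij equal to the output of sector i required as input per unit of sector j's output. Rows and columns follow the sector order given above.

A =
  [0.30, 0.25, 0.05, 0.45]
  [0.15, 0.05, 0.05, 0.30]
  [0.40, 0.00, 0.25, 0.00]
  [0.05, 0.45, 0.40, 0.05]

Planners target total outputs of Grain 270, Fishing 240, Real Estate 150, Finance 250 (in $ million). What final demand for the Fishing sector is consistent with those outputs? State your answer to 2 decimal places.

I − A =
  [   0.70    -0.25    -0.05    -0.45]
  [  -0.15     0.95    -0.05    -0.30]
  [  -0.40     0.00     0.75     0.00]
  [  -0.05    -0.45    -0.40     0.95]
d = (I − A) x:
  d_1 = (+0.70)·270 + (-0.25)·240 + (-0.05)·150 + (-0.45)·250 = 9.00
  d_2 = (-0.15)·270 + (+0.95)·240 + (-0.05)·150 + (-0.30)·250 = 105.00
  d_3 = (-0.40)·270 + (+0.00)·240 + (+0.75)·150 + (+0.00)·250 = 4.50
  d_4 = (-0.05)·270 + (-0.45)·240 + (-0.40)·150 + (+0.95)·250 = 56.00

d_2 = 105.00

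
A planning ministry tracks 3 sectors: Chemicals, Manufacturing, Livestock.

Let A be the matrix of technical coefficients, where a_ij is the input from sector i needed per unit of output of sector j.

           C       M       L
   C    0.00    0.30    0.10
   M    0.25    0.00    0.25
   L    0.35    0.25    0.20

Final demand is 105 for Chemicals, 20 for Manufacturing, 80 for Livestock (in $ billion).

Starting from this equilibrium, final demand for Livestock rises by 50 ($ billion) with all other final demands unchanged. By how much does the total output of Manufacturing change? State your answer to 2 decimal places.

I − A =
  [   1.00    -0.30    -0.10]
  [  -0.25     1.00    -0.25]
  [  -0.35    -0.25     0.80]
Cofactors of I−A, C_ij = (−1)^(i+j)·(minor ij) (rows/columns in the sector order above):
  C_11 = (1.00)(0.80) − (-0.25)(-0.25) = 0.7375
  C_12 = −[(-0.25)(0.80) − (-0.25)(-0.35)] = 0.2875
  C_13 = (-0.25)(-0.25) − (1.00)(-0.35) = 0.4125
  C_21 = −[(-0.30)(0.80) − (-0.10)(-0.25)] = 0.2650
  C_22 = (1.00)(0.80) − (-0.10)(-0.35) = 0.7650
  C_23 = −[(1.00)(-0.25) − (-0.30)(-0.35)] = 0.3550
  C_31 = (-0.30)(-0.25) − (-0.10)(1.00) = 0.1750
  C_32 = −[(1.00)(-0.25) − (-0.10)(-0.25)] = 0.2750
  C_33 = (1.00)(1.00) − (-0.30)(-0.25) = 0.9250
det(I−A) = Σ_j (I−A)_1j·C_1j = (1.00)(0.7375) + (-0.30)(0.2875) + (-0.10)(0.4125) = 0.6100
adj(I−A) = Cᵀ =
  [ 0.7375   0.2650   0.1750]
  [ 0.2875   0.7650   0.2750]
  [ 0.4125   0.3550   0.9250]
(I − A)⁻¹ = adj(I−A) / det(I−A) ≈
  [   1.2090     0.4344     0.2869]
  [   0.4713     1.2541     0.4508]
  [   0.6762     0.5820     1.5164]
Δx = (I − A)⁻¹ Δd with Δd having +50 in the Livestock component and 0 elsewhere.
So Δx_M = L_ML · (+50), where L_ML = adj(I−A)_ML / det(I−A) = 0.2750 / 0.6100.
Δx_M = 0.2750 × (+50) / 0.6100 = 13.75 / 0.6100 ≈ 22.54.

Δx_M = 22.54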